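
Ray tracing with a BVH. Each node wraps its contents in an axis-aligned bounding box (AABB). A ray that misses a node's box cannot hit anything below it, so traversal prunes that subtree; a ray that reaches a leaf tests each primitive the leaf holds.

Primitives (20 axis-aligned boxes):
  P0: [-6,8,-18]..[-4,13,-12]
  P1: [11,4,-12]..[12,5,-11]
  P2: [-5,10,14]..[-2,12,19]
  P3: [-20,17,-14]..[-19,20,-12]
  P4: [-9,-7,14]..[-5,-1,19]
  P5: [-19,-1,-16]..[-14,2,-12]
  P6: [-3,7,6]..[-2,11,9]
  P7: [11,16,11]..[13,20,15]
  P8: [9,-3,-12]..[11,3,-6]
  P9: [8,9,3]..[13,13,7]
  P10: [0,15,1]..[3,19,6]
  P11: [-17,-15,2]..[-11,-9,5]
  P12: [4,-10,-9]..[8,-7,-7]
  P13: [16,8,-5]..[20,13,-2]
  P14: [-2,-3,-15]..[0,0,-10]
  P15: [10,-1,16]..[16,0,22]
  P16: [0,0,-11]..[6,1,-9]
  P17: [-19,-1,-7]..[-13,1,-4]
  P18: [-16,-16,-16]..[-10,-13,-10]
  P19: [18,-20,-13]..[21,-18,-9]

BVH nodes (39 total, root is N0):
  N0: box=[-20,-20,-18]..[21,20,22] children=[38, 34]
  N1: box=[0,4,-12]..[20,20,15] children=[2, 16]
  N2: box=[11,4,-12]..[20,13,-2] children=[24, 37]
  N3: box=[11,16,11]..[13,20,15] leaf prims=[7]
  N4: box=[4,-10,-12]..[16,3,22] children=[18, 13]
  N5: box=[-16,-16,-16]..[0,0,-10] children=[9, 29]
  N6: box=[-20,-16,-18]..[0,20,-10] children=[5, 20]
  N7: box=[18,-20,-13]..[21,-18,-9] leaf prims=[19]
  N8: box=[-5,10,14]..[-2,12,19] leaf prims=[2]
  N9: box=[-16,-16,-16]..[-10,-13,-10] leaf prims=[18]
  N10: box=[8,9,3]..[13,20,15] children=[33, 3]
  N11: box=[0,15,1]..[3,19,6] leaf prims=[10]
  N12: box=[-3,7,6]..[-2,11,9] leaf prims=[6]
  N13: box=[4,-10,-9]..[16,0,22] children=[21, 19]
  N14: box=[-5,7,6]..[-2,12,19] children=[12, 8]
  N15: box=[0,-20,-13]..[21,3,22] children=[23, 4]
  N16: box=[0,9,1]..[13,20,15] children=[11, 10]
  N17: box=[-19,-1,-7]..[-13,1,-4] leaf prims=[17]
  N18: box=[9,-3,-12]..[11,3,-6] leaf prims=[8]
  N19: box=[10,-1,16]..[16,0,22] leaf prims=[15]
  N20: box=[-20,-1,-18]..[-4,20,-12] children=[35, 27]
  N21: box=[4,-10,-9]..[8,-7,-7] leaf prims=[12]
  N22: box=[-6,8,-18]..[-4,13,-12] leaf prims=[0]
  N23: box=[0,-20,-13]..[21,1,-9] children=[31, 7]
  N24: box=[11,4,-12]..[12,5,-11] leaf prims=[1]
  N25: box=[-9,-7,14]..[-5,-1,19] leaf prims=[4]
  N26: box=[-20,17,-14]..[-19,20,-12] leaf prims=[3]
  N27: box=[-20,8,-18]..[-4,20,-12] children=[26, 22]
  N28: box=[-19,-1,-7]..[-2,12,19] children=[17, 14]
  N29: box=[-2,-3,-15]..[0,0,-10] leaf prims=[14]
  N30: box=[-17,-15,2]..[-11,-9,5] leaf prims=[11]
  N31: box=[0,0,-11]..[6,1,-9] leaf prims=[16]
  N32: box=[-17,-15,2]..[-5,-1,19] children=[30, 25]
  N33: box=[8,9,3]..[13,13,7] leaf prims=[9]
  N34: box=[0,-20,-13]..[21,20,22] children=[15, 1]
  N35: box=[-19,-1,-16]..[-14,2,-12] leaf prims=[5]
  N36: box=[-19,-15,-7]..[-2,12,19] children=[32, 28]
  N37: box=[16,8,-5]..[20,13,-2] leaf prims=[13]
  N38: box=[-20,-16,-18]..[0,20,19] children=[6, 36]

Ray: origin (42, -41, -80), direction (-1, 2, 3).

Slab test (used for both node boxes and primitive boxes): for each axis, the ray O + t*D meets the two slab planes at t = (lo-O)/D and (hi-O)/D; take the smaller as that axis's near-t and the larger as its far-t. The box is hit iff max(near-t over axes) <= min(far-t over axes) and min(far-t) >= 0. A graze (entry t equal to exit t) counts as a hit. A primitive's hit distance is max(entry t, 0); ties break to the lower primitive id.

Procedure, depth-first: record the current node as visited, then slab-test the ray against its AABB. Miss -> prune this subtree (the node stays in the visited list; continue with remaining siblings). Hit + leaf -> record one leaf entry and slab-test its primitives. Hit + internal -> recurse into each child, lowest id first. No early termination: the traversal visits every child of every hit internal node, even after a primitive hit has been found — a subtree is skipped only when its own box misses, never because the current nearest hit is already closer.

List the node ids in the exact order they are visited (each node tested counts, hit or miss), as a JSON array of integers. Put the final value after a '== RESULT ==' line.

Trace the traversal:
N0 x:[21,62] y:[21/2,61/2] z:[62/3,34] -> hit [21,61/2], descend [34, 38]
  N34 x:[21,42] y:[21/2,61/2] z:[67/3,34] -> hit [67/3,61/2], descend [1, 15]
    N1 x:[22,42] y:[45/2,61/2] z:[68/3,95/3] -> hit [68/3,61/2], descend [2, 16]
      N2 x:[22,31] y:[45/2,27] z:[68/3,26] -> hit [68/3,26], descend [24, 37]
        N24 x:[30,31] y:[45/2,23] z:[68/3,23] -> miss, prune
        N37 x:[22,26] y:[49/2,27] z:[25,26] -> hit [25,26] leaf, test {P13@t=25}
      N16 x:[29,42] y:[25,61/2] z:[27,95/3] -> hit [29,61/2], descend [10, 11]
        N10 x:[29,34] y:[25,61/2] z:[83/3,95/3] -> hit [29,61/2], descend [3, 33]
          N3 x:[29,31] y:[57/2,61/2] z:[91/3,95/3] -> hit [91/3,61/2] leaf, test {P7@t=91/3}
          N33 x:[29,34] y:[25,27] z:[83/3,29] -> miss, prune
        N11 x:[39,42] y:[28,30] z:[27,86/3] -> miss, prune
    N15 x:[21,42] y:[21/2,22] z:[67/3,34] -> miss, prune
  N38 x:[42,62] y:[25/2,61/2] z:[62/3,33] -> miss, prune

13 AABB tests over nodes [0, 34, 1, 2, 24, 37, 16, 10, 3, 33, 11, 15, 38]; 2 leaves entered; closest P13.

== RESULT ==
[0, 34, 1, 2, 24, 37, 16, 10, 3, 33, 11, 15, 38]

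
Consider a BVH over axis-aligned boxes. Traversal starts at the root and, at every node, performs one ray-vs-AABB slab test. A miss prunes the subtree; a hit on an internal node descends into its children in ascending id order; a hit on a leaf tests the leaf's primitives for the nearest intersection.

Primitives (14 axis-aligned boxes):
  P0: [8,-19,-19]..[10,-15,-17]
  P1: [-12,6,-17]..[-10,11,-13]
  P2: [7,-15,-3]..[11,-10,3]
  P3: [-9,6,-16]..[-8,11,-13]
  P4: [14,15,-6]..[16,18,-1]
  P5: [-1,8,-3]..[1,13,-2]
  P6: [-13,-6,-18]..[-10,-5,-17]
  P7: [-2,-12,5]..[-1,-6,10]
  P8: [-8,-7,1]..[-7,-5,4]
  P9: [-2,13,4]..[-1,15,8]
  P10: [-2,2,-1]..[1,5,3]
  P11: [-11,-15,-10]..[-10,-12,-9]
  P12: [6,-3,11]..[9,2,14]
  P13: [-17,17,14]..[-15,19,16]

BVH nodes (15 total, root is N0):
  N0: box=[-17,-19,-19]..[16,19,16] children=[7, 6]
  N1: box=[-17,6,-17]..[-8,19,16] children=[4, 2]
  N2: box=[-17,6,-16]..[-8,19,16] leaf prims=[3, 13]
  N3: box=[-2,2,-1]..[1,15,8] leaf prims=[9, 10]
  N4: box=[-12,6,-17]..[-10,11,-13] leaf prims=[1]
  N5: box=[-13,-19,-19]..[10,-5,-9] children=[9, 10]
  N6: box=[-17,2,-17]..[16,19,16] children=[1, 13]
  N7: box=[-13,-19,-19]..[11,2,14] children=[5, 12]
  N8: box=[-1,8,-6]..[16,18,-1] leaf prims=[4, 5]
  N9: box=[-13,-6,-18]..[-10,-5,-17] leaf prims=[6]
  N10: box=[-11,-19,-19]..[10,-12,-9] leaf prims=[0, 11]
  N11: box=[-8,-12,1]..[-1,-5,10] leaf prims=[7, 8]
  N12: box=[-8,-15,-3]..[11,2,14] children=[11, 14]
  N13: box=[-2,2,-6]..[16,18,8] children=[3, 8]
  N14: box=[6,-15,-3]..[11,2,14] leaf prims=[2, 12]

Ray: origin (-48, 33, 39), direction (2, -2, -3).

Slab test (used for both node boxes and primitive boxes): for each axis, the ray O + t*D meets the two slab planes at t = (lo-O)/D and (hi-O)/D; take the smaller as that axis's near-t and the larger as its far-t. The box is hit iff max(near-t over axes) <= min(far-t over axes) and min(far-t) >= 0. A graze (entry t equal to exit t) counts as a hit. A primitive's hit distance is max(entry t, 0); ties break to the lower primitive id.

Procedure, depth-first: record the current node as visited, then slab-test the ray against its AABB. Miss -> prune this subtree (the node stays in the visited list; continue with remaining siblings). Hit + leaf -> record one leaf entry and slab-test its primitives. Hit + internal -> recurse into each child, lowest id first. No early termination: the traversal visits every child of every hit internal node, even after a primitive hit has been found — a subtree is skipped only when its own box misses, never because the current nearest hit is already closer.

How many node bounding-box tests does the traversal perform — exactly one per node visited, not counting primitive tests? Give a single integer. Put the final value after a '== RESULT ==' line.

Trace the traversal:
N0 x:[31/2,32] y:[7,26] z:[23/3,58/3] -> hit [31/2,58/3], descend [6, 7]
  N6 x:[31/2,32] y:[7,31/2] z:[23/3,56/3] -> hit [31/2,31/2], descend [1, 13]
    N1 x:[31/2,20] y:[7,27/2] z:[23/3,56/3] -> miss, prune
    N13 x:[23,32] y:[15/2,31/2] z:[31/3,15] -> miss, prune
  N7 x:[35/2,59/2] y:[31/2,26] z:[25/3,58/3] -> hit [35/2,58/3], descend [5, 12]
    N5 x:[35/2,29] y:[19,26] z:[16,58/3] -> hit [19,58/3], descend [9, 10]
      N9 x:[35/2,19] y:[19,39/2] z:[56/3,19] -> hit [19,19] leaf, test {P6@t=19}
      N10 x:[37/2,29] y:[45/2,26] z:[16,58/3] -> miss, prune
    N12 x:[20,59/2] y:[31/2,24] z:[25/3,14] -> miss, prune

Summary -> nodes [0, 6, 1, 13, 7, 5, 9, 10, 12]; box-tests=9; leaf-entries=1; first=P6

== RESULT ==
9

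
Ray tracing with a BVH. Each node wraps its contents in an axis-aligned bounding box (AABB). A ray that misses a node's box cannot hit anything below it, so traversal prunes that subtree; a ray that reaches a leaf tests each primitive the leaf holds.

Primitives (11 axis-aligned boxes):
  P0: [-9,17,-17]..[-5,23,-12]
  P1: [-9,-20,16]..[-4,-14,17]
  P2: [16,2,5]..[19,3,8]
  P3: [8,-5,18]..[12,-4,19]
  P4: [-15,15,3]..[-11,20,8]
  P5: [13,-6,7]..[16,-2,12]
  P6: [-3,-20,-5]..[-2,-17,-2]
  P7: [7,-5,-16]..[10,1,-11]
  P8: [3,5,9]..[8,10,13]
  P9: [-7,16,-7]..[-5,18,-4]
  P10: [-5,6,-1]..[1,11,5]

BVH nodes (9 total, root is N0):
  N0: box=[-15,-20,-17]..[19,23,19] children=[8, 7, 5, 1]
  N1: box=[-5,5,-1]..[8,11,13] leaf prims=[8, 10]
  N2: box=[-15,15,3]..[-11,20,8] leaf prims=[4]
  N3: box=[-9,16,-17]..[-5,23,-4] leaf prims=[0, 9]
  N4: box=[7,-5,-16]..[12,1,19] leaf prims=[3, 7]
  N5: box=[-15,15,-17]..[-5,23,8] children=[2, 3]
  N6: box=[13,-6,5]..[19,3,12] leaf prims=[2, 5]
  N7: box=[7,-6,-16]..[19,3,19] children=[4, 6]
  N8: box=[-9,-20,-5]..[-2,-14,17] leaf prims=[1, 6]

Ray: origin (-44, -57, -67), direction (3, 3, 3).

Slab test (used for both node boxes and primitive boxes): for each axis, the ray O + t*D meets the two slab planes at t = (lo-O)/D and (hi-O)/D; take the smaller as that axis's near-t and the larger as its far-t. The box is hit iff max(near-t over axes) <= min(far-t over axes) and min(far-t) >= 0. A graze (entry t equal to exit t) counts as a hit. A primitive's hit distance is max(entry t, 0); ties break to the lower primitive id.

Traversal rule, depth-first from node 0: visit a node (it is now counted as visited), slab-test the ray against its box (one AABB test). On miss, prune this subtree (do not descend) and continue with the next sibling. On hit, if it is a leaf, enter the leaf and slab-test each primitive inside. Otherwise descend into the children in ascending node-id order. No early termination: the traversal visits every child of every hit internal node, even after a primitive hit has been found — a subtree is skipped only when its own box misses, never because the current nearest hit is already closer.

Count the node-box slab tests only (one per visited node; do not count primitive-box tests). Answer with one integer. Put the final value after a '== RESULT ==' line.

Walk:
N0 x:[29/3,21] y:[37/3,80/3] z:[50/3,86/3] -> hit [50/3,21], descend [1, 5, 7, 8]
  N1 x:[13,52/3] y:[62/3,68/3] z:[22,80/3] -> miss, prune
  N5 x:[29/3,13] y:[24,80/3] z:[50/3,25] -> miss, prune
  N7 x:[17,21] y:[17,20] z:[17,86/3] -> hit [17,20], descend [4, 6]
    N4 x:[17,56/3] y:[52/3,58/3] z:[17,86/3] -> hit [52/3,56/3] leaf, test {P3(miss), P7@t=52/3}
    N6 x:[19,21] y:[17,20] z:[24,79/3] -> miss, prune
  N8 x:[35/3,14] y:[37/3,43/3] z:[62/3,28] -> miss, prune

order=[0, 1, 5, 7, 4, 6, 8]  |boxes|=7  |leaves|=1  hit=P7

== RESULT ==
7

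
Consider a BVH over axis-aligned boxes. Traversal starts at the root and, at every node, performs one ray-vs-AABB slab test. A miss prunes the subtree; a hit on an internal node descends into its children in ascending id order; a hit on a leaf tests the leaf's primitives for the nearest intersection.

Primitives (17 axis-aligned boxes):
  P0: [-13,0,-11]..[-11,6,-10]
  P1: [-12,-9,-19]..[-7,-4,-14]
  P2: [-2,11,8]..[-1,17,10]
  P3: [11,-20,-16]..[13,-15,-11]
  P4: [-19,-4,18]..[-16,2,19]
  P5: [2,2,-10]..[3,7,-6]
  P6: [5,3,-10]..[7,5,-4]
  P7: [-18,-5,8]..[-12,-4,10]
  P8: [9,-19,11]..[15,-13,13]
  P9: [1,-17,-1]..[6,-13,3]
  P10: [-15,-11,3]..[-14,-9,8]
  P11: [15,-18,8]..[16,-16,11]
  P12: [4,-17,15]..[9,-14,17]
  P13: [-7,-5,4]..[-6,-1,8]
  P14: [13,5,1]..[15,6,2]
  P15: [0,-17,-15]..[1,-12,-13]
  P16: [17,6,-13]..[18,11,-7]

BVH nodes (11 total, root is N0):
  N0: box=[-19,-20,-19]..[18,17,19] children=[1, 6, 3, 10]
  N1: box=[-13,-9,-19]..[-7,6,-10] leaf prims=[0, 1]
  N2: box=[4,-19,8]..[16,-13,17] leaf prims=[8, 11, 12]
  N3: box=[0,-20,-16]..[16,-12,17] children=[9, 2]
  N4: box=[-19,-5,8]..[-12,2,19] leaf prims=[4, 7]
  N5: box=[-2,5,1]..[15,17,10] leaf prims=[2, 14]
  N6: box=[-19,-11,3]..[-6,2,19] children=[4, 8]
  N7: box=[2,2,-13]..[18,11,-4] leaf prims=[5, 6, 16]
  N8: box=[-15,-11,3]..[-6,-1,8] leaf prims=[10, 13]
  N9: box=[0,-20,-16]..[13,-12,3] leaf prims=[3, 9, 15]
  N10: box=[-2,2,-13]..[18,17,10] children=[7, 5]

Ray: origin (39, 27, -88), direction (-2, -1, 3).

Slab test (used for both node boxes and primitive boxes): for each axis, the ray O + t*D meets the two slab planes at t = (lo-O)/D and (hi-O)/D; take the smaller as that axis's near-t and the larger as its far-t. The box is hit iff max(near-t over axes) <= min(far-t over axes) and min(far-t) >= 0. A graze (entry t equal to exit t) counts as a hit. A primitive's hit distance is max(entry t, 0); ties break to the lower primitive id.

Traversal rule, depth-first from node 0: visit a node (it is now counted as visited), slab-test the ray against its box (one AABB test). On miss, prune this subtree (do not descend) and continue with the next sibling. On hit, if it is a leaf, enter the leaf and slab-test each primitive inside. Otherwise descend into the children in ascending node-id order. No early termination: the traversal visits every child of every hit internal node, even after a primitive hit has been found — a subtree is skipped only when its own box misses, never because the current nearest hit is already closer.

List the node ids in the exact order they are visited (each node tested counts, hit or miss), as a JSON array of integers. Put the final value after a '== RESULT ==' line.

Trace the traversal:
N0 x:[21/2,29] y:[10,47] z:[23,107/3] -> hit [23,29], descend [1, 3, 6, 10]
  N1 x:[23,26] y:[21,36] z:[23,26] -> hit [23,26] leaf, test {P0@t=77/3, P1(miss)}
  N3 x:[23/2,39/2] y:[39,47] z:[24,35] -> miss, prune
  N6 x:[45/2,29] y:[25,38] z:[91/3,107/3] -> miss, prune
  N10 x:[21/2,41/2] y:[10,25] z:[25,98/3] -> miss, prune

Summary -> nodes [0, 1, 3, 6, 10]; box-tests=5; leaf-entries=1; first=P0

== RESULT ==
[0, 1, 3, 6, 10]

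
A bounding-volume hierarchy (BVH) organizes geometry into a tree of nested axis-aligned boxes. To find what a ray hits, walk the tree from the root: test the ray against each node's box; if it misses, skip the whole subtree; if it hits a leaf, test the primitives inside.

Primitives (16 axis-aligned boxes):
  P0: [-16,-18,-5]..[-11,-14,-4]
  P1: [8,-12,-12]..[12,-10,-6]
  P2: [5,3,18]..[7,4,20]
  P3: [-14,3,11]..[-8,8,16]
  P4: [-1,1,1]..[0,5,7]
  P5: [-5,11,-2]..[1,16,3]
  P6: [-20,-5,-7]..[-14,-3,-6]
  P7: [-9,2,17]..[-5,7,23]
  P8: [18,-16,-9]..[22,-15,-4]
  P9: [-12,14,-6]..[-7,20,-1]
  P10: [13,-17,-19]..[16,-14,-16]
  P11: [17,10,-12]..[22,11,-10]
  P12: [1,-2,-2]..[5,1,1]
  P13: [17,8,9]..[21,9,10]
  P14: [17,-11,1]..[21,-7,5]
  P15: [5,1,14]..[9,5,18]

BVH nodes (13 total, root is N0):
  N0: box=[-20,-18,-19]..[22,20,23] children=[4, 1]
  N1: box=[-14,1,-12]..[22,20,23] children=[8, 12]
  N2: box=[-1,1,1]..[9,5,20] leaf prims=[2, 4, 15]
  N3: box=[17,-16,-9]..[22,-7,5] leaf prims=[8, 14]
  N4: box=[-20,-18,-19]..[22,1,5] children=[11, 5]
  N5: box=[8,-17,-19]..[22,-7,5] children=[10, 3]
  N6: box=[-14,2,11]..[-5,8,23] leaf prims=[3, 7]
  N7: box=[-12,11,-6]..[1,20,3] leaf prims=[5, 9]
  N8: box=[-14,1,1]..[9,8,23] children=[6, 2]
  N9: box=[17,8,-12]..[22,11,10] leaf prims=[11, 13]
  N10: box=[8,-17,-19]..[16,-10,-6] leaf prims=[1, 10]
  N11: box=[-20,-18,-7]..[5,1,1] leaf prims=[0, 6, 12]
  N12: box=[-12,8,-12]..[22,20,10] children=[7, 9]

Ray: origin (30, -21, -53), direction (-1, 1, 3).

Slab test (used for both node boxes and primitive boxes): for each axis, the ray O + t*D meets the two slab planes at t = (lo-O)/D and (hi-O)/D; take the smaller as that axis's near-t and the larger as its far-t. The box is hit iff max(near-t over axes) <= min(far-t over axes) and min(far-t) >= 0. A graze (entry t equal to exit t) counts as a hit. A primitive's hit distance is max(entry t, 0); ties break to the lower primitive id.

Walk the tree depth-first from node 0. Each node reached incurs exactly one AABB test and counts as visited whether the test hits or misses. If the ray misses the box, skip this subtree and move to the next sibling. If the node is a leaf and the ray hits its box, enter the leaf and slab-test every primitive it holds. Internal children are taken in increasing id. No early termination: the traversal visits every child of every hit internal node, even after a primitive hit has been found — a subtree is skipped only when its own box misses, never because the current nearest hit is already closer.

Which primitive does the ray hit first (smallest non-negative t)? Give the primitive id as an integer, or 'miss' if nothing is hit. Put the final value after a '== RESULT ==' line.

Walk:
N0 x:[8,50] y:[3,41] z:[34/3,76/3] -> hit [34/3,76/3], descend [1, 4]
  N1 x:[8,44] y:[22,41] z:[41/3,76/3] -> hit [22,76/3], descend [8, 12]
    N8 x:[21,44] y:[22,29] z:[18,76/3] -> hit [22,76/3], descend [2, 6]
      N2 x:[21,31] y:[22,26] z:[18,73/3] -> hit [22,73/3] leaf, test {P2@t=24, P4(miss), P15@t=67/3}
      N6 x:[35,44] y:[23,29] z:[64/3,76/3] -> miss, prune
    N12 x:[8,42] y:[29,41] z:[41/3,21] -> miss, prune
  N4 x:[8,50] y:[3,22] z:[34/3,58/3] -> hit [34/3,58/3], descend [5, 11]
    N5 x:[8,22] y:[4,14] z:[34/3,58/3] -> hit [34/3,14], descend [3, 10]
      N3 x:[8,13] y:[5,14] z:[44/3,58/3] -> miss, prune
      N10 x:[14,22] y:[4,11] z:[34/3,47/3] -> miss, prune
    N11 x:[25,50] y:[3,22] z:[46/3,18] -> miss, prune

order=[0, 1, 8, 2, 6, 12, 4, 5, 3, 10, 11]  |boxes|=11  |leaves|=1  hit=P15

== RESULT ==
15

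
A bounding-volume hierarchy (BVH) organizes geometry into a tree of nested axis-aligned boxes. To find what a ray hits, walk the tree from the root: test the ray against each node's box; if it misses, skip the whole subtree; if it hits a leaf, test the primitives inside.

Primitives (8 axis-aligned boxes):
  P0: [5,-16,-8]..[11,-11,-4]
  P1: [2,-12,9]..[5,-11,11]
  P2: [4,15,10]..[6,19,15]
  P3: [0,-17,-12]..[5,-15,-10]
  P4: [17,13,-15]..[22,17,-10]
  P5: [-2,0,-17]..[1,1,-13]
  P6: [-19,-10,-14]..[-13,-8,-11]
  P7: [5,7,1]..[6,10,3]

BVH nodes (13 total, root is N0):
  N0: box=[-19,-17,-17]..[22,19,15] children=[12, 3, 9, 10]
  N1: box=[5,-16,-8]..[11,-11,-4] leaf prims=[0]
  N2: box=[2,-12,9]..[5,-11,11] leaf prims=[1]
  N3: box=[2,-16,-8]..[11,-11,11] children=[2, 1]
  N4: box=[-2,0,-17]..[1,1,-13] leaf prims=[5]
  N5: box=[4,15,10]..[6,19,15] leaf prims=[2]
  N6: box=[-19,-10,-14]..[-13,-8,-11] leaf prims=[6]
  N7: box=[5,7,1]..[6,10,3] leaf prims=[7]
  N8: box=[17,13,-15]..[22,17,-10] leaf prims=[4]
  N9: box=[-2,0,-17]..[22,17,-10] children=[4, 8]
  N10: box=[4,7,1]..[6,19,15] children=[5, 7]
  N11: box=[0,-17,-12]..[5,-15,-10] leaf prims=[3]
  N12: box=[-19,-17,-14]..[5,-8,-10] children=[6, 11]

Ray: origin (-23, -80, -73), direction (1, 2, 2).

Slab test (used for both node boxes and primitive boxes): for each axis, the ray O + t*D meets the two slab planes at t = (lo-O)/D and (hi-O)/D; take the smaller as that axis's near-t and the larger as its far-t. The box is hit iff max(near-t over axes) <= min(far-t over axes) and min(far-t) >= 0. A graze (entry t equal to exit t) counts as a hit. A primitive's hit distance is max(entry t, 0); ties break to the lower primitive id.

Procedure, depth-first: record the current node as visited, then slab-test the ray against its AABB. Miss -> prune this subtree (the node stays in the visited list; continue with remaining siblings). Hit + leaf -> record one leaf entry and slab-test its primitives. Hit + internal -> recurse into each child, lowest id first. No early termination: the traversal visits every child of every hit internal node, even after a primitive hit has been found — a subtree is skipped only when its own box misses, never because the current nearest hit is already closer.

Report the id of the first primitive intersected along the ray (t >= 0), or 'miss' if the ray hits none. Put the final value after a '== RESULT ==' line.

Walk:
N0 x:[4,45] y:[63/2,99/2] z:[28,44] -> hit [63/2,44], descend [3, 9, 10, 12]
  N3 x:[25,34] y:[32,69/2] z:[65/2,42] -> hit [65/2,34], descend [1, 2]
    N1 x:[28,34] y:[32,69/2] z:[65/2,69/2] -> hit [65/2,34] leaf, test {P0@t=65/2}
    N2 x:[25,28] y:[34,69/2] z:[41,42] -> miss, prune
  N9 x:[21,45] y:[40,97/2] z:[28,63/2] -> miss, prune
  N10 x:[27,29] y:[87/2,99/2] z:[37,44] -> miss, prune
  N12 x:[4,28] y:[63/2,36] z:[59/2,63/2] -> miss, prune

Visited [0, 3, 1, 2, 9, 10, 12]. Tests: 7 box, 1 leaf. Nearest: P0.

== RESULT ==
0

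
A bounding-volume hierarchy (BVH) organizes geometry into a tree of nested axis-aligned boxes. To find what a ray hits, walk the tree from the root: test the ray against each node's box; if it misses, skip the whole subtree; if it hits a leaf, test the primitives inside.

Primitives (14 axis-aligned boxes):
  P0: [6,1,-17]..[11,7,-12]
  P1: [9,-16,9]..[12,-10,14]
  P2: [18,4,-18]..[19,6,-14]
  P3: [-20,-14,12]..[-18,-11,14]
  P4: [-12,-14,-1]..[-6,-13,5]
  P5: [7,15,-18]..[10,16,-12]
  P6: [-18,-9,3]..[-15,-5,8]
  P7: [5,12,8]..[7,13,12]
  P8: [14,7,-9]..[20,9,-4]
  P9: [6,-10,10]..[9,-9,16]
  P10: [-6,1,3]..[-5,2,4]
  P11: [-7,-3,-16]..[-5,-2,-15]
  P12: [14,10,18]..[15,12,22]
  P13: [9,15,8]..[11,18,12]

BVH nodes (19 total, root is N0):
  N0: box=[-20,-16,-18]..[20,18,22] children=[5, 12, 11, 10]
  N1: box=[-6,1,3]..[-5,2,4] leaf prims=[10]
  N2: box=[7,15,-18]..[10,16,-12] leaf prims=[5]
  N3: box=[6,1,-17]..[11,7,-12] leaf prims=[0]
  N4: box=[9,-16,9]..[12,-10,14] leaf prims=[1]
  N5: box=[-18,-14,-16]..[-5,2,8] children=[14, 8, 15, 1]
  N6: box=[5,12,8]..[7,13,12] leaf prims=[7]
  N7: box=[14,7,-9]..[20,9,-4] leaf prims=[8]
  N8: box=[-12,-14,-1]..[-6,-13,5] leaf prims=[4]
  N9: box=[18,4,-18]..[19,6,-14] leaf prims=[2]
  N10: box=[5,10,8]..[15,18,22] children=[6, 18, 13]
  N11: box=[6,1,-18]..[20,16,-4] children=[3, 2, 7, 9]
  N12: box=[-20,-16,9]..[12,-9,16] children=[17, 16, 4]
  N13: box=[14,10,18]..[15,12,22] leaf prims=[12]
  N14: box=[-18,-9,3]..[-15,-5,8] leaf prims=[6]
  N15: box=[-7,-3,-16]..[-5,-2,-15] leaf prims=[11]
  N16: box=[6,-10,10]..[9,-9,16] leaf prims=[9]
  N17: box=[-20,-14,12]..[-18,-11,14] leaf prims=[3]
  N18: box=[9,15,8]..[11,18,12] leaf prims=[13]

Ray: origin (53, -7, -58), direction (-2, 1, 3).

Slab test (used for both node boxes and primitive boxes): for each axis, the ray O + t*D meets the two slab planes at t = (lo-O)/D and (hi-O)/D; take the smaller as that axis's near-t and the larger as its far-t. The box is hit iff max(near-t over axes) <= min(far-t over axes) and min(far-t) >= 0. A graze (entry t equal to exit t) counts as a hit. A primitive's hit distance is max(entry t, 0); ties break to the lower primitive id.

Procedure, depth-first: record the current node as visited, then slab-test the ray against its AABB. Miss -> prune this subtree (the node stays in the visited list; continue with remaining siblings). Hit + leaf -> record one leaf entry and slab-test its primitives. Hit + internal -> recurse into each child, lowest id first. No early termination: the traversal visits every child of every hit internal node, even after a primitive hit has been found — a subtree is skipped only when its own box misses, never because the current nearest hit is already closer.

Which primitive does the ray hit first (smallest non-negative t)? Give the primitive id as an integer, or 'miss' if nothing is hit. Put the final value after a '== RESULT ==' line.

Traverse from the root:
N0 x:[33/2,73/2] y:[-9,25] z:[40/3,80/3] -> hit [33/2,25], descend [5, 10, 11, 12]
  N5 x:[29,71/2] y:[-7,9] z:[14,22] -> miss, prune
  N10 x:[19,24] y:[17,25] z:[22,80/3] -> hit [22,24], descend [6, 13, 18]
    N6 x:[23,24] y:[19,20] z:[22,70/3] -> miss, prune
    N13 x:[19,39/2] y:[17,19] z:[76/3,80/3] -> miss, prune
    N18 x:[21,22] y:[22,25] z:[22,70/3] -> hit [22,22] leaf, test {P13@t=22}
  N11 x:[33/2,47/2] y:[8,23] z:[40/3,18] -> hit [33/2,18], descend [2, 3, 7, 9]
    N2 x:[43/2,23] y:[22,23] z:[40/3,46/3] -> miss, prune
    N3 x:[21,47/2] y:[8,14] z:[41/3,46/3] -> miss, prune
    N7 x:[33/2,39/2] y:[14,16] z:[49/3,18] -> miss, prune
    N9 x:[17,35/2] y:[11,13] z:[40/3,44/3] -> miss, prune
  N12 x:[41/2,73/2] y:[-9,-2] z:[67/3,74/3] -> miss, prune

Summary -> nodes [0, 5, 10, 6, 13, 18, 11, 2, 3, 7, 9, 12]; box-tests=12; leaf-entries=1; first=P13

== RESULT ==
13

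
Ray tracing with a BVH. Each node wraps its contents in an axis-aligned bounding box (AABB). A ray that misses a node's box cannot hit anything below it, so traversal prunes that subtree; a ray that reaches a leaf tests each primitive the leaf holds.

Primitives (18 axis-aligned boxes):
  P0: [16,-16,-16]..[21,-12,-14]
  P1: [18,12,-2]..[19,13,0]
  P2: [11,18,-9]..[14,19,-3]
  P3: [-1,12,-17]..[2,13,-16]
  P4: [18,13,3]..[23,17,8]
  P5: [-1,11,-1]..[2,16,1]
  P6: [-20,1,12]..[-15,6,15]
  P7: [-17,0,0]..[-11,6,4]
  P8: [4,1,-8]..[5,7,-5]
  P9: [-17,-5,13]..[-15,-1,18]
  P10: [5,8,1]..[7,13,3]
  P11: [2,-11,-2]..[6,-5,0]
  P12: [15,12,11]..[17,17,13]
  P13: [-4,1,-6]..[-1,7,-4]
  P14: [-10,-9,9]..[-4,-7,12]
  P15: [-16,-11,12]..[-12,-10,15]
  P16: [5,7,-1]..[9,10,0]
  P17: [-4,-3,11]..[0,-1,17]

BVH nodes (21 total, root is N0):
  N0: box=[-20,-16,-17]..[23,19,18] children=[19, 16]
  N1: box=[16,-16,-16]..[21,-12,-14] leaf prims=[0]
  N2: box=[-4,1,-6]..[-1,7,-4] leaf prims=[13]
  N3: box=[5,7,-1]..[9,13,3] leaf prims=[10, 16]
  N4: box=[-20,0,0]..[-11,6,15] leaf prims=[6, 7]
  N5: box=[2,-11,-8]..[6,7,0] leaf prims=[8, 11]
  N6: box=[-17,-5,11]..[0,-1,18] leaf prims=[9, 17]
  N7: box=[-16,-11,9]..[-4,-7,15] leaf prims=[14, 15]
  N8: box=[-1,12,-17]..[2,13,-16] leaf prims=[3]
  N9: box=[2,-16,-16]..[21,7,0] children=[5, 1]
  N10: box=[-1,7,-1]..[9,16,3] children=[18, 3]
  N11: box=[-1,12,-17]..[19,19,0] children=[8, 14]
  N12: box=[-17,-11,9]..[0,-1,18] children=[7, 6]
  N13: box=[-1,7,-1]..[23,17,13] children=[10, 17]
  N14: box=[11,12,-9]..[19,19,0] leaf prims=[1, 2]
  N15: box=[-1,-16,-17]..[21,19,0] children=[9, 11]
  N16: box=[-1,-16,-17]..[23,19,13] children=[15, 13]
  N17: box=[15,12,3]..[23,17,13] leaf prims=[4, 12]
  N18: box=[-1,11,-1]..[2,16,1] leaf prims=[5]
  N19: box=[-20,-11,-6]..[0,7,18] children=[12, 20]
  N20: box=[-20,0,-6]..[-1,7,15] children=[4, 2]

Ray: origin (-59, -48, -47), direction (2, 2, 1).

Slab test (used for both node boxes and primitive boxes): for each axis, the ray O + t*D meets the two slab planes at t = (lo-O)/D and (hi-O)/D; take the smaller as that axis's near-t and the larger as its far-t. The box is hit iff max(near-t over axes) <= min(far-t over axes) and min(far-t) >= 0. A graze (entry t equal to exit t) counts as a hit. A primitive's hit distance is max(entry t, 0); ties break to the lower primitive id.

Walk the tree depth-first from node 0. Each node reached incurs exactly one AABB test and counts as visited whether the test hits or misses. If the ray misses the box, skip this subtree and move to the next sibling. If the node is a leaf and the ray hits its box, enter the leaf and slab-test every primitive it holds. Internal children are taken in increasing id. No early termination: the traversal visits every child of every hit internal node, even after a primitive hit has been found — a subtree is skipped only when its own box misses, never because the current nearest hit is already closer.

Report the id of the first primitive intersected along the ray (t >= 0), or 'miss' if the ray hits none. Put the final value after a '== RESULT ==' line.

Trace the traversal:
N0 x:[39/2,41] y:[16,67/2] z:[30,65] -> hit [30,67/2], descend [16, 19]
  N16 x:[29,41] y:[16,67/2] z:[30,60] -> hit [30,67/2], descend [13, 15]
    N13 x:[29,41] y:[55/2,65/2] z:[46,60] -> miss, prune
    N15 x:[29,40] y:[16,67/2] z:[30,47] -> hit [30,67/2], descend [9, 11]
      N9 x:[61/2,40] y:[16,55/2] z:[31,47] -> miss, prune
      N11 x:[29,39] y:[30,67/2] z:[30,47] -> hit [30,67/2], descend [8, 14]
        N8 x:[29,61/2] y:[30,61/2] z:[30,31] -> hit [30,61/2] leaf, test {P3@t=30}
        N14 x:[35,39] y:[30,67/2] z:[38,47] -> miss, prune
  N19 x:[39/2,59/2] y:[37/2,55/2] z:[41,65] -> miss, prune

Visited [0, 16, 13, 15, 9, 11, 8, 14, 19]. Tests: 9 box, 1 leaf. Nearest: P3.

== RESULT ==
3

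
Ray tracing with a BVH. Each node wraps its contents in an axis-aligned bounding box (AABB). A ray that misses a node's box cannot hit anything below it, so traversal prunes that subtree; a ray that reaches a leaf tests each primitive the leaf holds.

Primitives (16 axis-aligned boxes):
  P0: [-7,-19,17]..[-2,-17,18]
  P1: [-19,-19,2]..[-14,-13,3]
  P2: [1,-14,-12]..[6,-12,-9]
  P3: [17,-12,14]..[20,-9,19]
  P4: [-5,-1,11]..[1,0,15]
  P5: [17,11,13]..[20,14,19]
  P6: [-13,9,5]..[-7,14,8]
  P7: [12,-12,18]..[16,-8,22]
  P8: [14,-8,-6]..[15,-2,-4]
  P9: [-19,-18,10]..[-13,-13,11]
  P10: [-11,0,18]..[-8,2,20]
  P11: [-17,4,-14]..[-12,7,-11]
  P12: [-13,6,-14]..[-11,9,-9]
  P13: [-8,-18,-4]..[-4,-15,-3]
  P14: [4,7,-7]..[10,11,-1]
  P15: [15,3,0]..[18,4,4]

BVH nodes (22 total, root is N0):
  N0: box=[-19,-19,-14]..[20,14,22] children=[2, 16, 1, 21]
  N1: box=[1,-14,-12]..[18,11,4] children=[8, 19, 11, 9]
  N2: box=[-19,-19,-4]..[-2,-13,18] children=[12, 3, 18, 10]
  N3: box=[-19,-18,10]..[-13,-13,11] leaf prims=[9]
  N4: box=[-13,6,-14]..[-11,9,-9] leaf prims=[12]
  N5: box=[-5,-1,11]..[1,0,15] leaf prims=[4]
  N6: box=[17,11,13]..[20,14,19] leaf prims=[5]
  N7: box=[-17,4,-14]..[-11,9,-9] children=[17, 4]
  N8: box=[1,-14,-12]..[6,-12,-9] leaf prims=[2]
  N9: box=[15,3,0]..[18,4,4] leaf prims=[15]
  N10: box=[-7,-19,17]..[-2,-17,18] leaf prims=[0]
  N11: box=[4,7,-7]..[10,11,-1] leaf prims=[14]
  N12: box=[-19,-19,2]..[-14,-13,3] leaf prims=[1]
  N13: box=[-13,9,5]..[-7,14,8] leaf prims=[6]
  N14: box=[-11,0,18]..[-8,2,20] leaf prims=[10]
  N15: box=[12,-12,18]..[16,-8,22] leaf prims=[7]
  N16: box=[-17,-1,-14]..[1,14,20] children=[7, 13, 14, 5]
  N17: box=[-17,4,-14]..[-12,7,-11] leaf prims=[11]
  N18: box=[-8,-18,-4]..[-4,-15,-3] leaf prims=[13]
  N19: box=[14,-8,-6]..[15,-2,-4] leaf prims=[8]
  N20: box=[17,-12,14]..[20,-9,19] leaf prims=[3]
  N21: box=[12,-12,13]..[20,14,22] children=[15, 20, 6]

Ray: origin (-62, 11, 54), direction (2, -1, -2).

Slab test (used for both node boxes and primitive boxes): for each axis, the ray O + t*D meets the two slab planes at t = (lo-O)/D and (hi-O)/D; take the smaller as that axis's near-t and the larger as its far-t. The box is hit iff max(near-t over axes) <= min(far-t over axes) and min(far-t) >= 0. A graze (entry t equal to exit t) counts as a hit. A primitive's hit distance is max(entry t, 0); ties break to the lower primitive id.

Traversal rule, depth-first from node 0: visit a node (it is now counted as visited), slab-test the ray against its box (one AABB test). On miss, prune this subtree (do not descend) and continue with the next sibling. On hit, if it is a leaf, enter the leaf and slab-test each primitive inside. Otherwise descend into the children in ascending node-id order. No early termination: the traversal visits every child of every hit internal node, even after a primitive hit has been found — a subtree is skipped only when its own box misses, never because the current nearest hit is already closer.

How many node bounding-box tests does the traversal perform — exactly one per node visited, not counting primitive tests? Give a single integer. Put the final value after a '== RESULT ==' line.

Trace the traversal:
N0 x:[43/2,41] y:[-3,30] z:[16,34] -> hit [43/2,30], descend [1, 2, 16, 21]
  N1 x:[63/2,40] y:[0,25] z:[25,33] -> miss, prune
  N2 x:[43/2,30] y:[24,30] z:[18,29] -> hit [24,29], descend [3, 10, 12, 18]
    N3 x:[43/2,49/2] y:[24,29] z:[43/2,22] -> miss, prune
    N10 x:[55/2,30] y:[28,30] z:[18,37/2] -> miss, prune
    N12 x:[43/2,24] y:[24,30] z:[51/2,26] -> miss, prune
    N18 x:[27,29] y:[26,29] z:[57/2,29] -> hit [57/2,29] leaf, test {P13@t=57/2}
  N16 x:[45/2,63/2] y:[-3,12] z:[17,34] -> miss, prune
  N21 x:[37,41] y:[-3,23] z:[16,41/2] -> miss, prune

order=[0, 1, 2, 3, 10, 12, 18, 16, 21]  |boxes|=9  |leaves|=1  hit=P13

== RESULT ==
9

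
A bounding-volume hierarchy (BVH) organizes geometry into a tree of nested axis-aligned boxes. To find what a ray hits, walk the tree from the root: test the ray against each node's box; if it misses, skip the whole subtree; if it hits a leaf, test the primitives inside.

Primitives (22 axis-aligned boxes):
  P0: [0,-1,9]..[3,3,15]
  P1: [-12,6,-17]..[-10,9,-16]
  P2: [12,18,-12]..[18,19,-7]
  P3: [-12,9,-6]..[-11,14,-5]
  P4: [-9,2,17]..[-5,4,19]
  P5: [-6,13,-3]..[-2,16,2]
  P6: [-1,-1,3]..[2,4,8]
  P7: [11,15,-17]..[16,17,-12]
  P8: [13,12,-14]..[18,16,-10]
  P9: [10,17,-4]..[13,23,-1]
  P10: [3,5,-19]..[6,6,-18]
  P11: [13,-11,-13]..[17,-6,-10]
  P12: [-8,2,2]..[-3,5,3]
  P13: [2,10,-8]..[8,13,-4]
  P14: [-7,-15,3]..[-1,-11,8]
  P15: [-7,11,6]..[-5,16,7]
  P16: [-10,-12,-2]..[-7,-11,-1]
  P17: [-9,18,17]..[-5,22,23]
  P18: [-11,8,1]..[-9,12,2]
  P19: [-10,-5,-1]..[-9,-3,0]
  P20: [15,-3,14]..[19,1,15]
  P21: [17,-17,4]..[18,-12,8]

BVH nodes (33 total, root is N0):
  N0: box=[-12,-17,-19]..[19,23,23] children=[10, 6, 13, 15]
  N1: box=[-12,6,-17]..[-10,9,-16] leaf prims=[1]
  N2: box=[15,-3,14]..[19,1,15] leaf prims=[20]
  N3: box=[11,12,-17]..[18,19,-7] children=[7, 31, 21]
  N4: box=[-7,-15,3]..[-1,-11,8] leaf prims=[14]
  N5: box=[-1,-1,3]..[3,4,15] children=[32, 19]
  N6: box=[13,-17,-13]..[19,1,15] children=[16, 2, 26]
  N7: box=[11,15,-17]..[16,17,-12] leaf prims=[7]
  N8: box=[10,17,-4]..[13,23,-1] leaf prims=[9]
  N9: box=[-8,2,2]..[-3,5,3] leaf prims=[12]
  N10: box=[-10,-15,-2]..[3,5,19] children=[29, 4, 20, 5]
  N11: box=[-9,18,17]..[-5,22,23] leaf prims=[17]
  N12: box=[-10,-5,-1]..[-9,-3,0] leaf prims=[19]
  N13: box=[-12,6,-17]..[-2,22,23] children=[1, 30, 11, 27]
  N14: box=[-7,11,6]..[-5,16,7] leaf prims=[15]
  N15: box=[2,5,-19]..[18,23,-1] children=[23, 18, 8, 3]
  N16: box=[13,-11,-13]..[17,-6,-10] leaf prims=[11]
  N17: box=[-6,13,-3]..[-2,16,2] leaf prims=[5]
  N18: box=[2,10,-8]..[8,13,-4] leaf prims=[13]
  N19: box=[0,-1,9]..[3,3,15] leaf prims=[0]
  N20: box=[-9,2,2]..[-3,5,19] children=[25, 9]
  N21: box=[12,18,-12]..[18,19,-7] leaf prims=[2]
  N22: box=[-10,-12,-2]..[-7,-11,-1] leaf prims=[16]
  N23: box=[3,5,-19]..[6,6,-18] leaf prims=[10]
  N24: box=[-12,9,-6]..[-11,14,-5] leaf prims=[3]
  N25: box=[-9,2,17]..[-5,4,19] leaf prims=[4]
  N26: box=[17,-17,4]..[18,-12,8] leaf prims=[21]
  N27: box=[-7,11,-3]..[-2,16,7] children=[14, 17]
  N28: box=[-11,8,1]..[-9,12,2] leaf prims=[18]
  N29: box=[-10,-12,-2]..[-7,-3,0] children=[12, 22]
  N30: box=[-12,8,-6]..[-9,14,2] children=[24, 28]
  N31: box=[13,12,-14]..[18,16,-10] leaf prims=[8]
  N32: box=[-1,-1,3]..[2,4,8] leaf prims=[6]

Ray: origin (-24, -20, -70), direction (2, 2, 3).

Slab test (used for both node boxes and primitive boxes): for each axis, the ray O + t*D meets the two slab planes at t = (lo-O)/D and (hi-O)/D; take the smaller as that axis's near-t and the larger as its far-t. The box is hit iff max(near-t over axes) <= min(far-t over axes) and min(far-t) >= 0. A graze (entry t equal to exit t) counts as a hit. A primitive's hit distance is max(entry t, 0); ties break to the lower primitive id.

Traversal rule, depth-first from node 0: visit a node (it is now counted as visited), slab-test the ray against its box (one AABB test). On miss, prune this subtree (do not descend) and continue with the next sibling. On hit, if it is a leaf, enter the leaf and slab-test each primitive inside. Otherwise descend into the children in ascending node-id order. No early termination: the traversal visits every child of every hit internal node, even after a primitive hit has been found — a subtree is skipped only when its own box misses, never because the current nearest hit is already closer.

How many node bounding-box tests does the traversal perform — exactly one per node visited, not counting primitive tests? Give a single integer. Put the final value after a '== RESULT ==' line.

Traverse from the root:
N0 x:[6,43/2] y:[3/2,43/2] z:[17,31] -> hit [17,43/2], descend [6, 10, 13, 15]
  N6 x:[37/2,43/2] y:[3/2,21/2] z:[19,85/3] -> miss, prune
  N10 x:[7,27/2] y:[5/2,25/2] z:[68/3,89/3] -> miss, prune
  N13 x:[6,11] y:[13,21] z:[53/3,31] -> miss, prune
  N15 x:[13,21] y:[25/2,43/2] z:[17,23] -> hit [17,21], descend [3, 8, 18, 23]
    N3 x:[35/2,21] y:[16,39/2] z:[53/3,21] -> hit [53/3,39/2], descend [7, 21, 31]
      N7 x:[35/2,20] y:[35/2,37/2] z:[53/3,58/3] -> hit [53/3,37/2] leaf, test {P7@t=53/3}
      N21 x:[18,21] y:[19,39/2] z:[58/3,21] -> hit [58/3,39/2] leaf, test {P2@t=58/3}
      N31 x:[37/2,21] y:[16,18] z:[56/3,20] -> miss, prune
    N8 x:[17,37/2] y:[37/2,43/2] z:[22,23] -> miss, prune
    N18 x:[13,16] y:[15,33/2] z:[62/3,22] -> miss, prune
    N23 x:[27/2,15] y:[25/2,13] z:[17,52/3] -> miss, prune

12 AABB tests over nodes [0, 6, 10, 13, 15, 3, 7, 21, 31, 8, 18, 23]; 2 leaves entered; closest P7.

== RESULT ==
12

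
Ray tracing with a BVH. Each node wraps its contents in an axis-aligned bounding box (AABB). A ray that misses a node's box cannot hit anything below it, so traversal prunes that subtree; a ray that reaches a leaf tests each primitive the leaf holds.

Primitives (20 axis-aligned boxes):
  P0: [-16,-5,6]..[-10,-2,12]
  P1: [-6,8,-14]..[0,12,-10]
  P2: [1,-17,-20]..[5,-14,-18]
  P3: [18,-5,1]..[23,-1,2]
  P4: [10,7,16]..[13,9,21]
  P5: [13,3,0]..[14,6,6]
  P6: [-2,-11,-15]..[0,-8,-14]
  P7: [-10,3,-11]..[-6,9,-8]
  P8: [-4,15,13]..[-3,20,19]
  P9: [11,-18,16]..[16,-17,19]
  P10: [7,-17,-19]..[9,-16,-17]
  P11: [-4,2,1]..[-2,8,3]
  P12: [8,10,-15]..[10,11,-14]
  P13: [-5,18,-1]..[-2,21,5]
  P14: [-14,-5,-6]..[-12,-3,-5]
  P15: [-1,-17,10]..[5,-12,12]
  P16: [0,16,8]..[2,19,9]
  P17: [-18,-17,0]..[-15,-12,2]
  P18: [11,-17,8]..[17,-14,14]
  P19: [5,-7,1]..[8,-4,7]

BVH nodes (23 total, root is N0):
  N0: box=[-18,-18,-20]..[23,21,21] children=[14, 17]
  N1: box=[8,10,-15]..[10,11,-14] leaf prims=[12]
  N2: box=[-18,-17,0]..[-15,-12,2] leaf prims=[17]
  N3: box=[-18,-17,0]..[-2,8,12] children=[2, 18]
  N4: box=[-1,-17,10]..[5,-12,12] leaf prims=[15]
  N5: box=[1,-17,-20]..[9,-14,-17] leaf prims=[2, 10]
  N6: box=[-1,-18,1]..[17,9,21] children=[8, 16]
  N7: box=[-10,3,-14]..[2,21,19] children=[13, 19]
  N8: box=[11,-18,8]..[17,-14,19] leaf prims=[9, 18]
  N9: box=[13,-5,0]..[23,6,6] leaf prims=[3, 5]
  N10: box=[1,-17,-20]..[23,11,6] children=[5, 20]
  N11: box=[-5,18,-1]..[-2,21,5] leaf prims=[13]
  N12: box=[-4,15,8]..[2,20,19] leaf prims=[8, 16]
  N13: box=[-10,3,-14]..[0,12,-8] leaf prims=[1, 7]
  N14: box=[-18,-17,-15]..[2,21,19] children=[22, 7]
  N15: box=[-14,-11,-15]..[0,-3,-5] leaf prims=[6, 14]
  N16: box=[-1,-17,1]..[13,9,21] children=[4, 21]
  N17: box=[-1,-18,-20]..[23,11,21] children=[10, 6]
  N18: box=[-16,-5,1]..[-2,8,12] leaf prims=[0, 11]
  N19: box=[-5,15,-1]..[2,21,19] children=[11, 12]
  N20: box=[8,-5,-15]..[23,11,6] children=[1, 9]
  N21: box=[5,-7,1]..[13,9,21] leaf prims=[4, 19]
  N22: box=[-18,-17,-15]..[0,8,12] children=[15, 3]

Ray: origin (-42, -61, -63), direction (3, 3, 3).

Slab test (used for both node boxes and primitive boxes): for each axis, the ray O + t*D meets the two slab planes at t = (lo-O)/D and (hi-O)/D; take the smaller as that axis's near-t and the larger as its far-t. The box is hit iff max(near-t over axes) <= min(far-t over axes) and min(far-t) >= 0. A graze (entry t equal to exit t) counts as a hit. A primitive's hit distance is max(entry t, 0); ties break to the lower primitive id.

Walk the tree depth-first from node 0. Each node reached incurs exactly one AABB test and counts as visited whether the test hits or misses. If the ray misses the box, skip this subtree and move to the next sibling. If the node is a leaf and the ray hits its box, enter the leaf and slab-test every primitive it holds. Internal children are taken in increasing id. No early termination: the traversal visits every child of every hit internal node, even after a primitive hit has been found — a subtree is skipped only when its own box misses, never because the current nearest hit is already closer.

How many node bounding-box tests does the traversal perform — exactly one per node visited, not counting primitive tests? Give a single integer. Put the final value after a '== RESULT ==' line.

Trace the traversal:
N0 x:[8,65/3] y:[43/3,82/3] z:[43/3,28] -> hit [43/3,65/3], descend [14, 17]
  N14 x:[8,44/3] y:[44/3,82/3] z:[16,82/3] -> miss, prune
  N17 x:[41/3,65/3] y:[43/3,24] z:[43/3,28] -> hit [43/3,65/3], descend [6, 10]
    N6 x:[41/3,59/3] y:[43/3,70/3] z:[64/3,28] -> miss, prune
    N10 x:[43/3,65/3] y:[44/3,24] z:[43/3,23] -> hit [44/3,65/3], descend [5, 20]
      N5 x:[43/3,17] y:[44/3,47/3] z:[43/3,46/3] -> hit [44/3,46/3] leaf, test {P2@t=44/3, P10(miss)}
      N20 x:[50/3,65/3] y:[56/3,24] z:[16,23] -> hit [56/3,65/3], descend [1, 9]
        N1 x:[50/3,52/3] y:[71/3,24] z:[16,49/3] -> miss, prune
        N9 x:[55/3,65/3] y:[56/3,67/3] z:[21,23] -> hit [21,65/3] leaf, test {P3(miss), P5(miss)}

Visited [0, 14, 17, 6, 10, 5, 20, 1, 9]. Tests: 9 box, 2 leaf. Nearest: P2.

== RESULT ==
9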